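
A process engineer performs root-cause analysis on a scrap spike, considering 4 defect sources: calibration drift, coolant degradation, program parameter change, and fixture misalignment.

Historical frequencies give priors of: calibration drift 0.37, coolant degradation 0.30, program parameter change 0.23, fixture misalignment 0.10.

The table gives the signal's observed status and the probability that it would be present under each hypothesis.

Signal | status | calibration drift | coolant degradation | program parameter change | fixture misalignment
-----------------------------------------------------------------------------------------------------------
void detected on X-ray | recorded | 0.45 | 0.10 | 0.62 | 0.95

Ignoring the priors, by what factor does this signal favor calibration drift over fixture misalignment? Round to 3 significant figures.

0.474

Likelihood of this signal under each hypothesis:
  calibration drift: 0.45
  fixture misalignment: 0.95
Bayes factor = 0.45 / 0.95 ≈ 0.474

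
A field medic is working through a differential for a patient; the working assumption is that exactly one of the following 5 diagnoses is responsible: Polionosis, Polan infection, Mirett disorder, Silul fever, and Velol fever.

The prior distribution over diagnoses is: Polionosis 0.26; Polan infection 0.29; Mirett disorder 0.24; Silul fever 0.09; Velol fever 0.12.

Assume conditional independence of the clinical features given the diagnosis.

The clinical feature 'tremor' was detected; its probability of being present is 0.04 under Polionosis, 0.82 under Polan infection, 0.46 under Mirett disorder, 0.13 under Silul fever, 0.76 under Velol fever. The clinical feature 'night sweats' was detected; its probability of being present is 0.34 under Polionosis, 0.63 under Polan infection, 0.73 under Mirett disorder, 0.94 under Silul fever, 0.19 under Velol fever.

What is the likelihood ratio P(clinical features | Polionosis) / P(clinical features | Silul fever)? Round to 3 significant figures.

0.111

The Bayes factor is the ratio of the joint likelihoods of the clinical feature pattern under the two hypotheses.
  Polionosis: 0.04 × 0.34 = 0.0136
  Silul fever: 0.13 × 0.94 = 0.1222
Bayes factor = 0.0136 / 0.1222 ≈ 0.111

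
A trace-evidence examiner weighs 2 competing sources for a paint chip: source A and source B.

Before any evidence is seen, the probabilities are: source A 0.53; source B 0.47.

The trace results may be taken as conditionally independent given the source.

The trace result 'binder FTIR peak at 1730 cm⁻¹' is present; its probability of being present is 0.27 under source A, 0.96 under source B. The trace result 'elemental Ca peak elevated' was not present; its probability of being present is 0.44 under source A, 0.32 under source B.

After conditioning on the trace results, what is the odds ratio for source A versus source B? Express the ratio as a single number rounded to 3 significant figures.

0.261

Unnormalized posterior weight (prior times the trace result likelihoods) for each of the two hypotheses (using 1 − P(present | H) for each absent trace result):
  source A: 0.53 × 0.27 × (1 − 0.44) = 0.080136
  source B: 0.47 × 0.96 × (1 − 0.32) = 0.30682
Odds(source A : source B) = 0.080136 / 0.30682 ≈ 0.261.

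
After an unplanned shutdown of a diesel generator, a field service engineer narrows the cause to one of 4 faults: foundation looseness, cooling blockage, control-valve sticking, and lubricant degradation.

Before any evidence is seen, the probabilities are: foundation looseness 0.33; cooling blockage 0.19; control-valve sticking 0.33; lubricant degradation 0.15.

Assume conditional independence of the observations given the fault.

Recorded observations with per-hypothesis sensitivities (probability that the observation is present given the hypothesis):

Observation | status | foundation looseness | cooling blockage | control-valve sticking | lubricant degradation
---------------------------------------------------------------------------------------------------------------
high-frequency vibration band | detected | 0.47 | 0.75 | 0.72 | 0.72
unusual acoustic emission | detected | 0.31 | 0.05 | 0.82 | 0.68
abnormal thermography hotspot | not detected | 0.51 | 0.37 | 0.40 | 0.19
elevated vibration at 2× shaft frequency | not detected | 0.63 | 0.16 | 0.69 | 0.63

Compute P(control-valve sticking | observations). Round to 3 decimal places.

By Bayes' rule with conditional independence, the unnormalized weight for each hypothesis is prior × ∏ likelihoods (using 1 − P(present | H) for each absent observation):
  foundation looseness: 0.33 × 0.47 × 0.31 × (1 − 0.51) × (1 − 0.63) = 0.0087171
  cooling blockage: 0.19 × 0.75 × 0.05 × (1 − 0.37) × (1 − 0.16) = 0.0037706
  control-valve sticking: 0.33 × 0.72 × 0.82 × (1 − 0.40) × (1 − 0.69) = 0.036239
  lubricant degradation: 0.15 × 0.72 × 0.68 × (1 − 0.19) × (1 − 0.63) = 0.02201
Normalizing constant Z = 0.0087171 + 0.0037706 + 0.036239 + 0.02201 = 0.070736.
P(control-valve sticking | evidence) = 0.036239 / 0.070736 ≈ 0.512.

0.512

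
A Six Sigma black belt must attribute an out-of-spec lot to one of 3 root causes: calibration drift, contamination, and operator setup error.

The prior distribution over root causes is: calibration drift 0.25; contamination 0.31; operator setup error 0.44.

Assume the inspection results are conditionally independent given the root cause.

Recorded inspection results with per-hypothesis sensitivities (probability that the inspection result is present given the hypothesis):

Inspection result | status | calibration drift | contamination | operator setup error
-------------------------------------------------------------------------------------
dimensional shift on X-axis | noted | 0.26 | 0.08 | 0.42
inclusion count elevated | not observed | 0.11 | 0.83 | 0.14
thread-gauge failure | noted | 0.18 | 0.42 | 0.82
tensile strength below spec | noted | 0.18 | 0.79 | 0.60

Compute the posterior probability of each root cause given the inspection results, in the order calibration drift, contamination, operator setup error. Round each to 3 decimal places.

Multiply each prior by the joint likelihood of the inspection result pattern (using 1 − P(present | H) for each absent inspection result):
  calibration drift: 0.25 × 0.26 × (1 − 0.11) × 0.18 × 0.18 = 0.0018743
  contamination: 0.31 × 0.08 × (1 − 0.83) × 0.42 × 0.79 = 0.0013989
  operator setup error: 0.44 × 0.42 × (1 − 0.14) × 0.82 × 0.60 = 0.078193
The unnormalized weights sum to 0.081466.
P(calibration drift | evidence) = 0.0018743 / 0.081466 ≈ 0.023
P(contamination | evidence) = 0.0013989 / 0.081466 ≈ 0.017
P(operator setup error | evidence) = 0.078193 / 0.081466 ≈ 0.960

0.023, 0.017, 0.960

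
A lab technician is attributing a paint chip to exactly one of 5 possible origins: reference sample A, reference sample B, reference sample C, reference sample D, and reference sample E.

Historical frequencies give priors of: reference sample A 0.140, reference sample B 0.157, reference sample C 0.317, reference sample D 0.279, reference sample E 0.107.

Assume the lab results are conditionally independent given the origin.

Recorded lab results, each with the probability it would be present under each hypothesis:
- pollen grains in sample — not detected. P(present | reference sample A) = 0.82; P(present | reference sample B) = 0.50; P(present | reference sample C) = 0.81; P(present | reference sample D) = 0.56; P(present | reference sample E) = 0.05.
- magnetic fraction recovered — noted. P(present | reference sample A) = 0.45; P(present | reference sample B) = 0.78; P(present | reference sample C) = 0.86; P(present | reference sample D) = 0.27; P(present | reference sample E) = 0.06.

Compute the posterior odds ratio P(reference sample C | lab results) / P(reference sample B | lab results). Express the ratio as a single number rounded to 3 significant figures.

0.846

Posterior odds equal prior odds times the likelihood ratio; only the two competing hypotheses matter (using 1 − P(present | H) for each absent lab result).
  reference sample C: 0.317 × (1 − 0.81) × 0.86 = 0.051798
  reference sample B: 0.157 × (1 − 0.50) × 0.78 = 0.06123
Posterior odds = 0.051798 / 0.06123 ≈ 0.846.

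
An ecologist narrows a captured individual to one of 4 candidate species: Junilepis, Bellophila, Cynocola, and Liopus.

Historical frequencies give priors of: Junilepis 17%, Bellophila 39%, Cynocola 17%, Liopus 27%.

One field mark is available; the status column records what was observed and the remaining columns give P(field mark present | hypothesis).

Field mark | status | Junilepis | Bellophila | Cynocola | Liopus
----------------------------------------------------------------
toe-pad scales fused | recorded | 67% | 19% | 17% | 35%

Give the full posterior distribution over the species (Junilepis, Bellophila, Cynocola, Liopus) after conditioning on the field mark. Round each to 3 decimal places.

0.366, 0.238, 0.093, 0.303

By Bayes' rule, the unnormalized weight for each hypothesis is prior × likelihood:
  Junilepis: 0.17 × 0.67 = 0.1139
  Bellophila: 0.39 × 0.19 = 0.0741
  Cynocola: 0.17 × 0.17 = 0.0289
  Liopus: 0.27 × 0.35 = 0.0945
Normalizing constant Z = 0.1139 + 0.0741 + 0.0289 + 0.0945 = 0.3114.
P(Junilepis | evidence) = 0.1139 / 0.3114 ≈ 0.366
P(Bellophila | evidence) = 0.0741 / 0.3114 ≈ 0.238
P(Cynocola | evidence) = 0.0289 / 0.3114 ≈ 0.093
P(Liopus | evidence) = 0.0945 / 0.3114 ≈ 0.303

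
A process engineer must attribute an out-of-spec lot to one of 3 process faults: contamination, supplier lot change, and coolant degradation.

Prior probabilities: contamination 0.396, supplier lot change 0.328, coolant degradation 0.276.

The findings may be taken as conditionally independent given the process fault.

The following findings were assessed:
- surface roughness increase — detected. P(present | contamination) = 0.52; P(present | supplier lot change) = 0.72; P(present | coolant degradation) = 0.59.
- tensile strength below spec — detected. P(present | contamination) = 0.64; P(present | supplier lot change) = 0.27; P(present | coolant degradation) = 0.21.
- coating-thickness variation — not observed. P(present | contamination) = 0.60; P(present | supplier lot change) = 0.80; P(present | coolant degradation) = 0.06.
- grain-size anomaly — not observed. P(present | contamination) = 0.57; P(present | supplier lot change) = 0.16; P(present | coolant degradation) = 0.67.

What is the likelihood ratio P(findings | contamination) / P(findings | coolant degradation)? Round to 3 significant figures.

1.49

Joint likelihood of the evidence pattern under each hypothesis (using 1 − P(present | H) for each absent finding):
  contamination: 0.52 × 0.64 × (1 − 0.60) × (1 − 0.57) = 0.057242
  coolant degradation: 0.59 × 0.21 × (1 − 0.06) × (1 − 0.67) = 0.038434
Bayes factor = 0.057242 / 0.038434 ≈ 1.49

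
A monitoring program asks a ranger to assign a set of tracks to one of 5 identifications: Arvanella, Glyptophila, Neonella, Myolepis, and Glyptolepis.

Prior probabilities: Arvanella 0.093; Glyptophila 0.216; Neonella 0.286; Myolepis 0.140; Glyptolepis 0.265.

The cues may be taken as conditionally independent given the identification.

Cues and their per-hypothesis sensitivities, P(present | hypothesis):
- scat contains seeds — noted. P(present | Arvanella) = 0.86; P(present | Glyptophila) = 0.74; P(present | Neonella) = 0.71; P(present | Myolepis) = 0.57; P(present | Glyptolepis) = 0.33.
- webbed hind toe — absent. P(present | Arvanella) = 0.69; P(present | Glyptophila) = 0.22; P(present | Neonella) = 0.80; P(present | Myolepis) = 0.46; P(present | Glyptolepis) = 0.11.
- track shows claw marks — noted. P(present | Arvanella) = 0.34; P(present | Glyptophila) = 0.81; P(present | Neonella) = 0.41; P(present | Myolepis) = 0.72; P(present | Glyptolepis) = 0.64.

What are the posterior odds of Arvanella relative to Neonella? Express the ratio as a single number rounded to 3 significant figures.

0.506

Posterior odds equal prior odds times the likelihood ratio; only the two competing hypotheses matter (using 1 − P(present | H) for each absent cue).
  Arvanella: 0.093 × 0.86 × (1 − 0.69) × 0.34 = 0.0084299
  Neonella: 0.286 × 0.71 × (1 − 0.80) × 0.41 = 0.016651
Posterior odds = 0.0084299 / 0.016651 ≈ 0.506.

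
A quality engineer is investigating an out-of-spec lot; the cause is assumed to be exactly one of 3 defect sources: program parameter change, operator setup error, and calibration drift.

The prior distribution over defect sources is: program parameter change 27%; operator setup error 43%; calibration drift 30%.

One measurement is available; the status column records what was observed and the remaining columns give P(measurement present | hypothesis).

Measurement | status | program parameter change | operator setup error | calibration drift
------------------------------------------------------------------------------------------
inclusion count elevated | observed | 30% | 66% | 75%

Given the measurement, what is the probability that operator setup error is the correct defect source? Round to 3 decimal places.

By Bayes' rule, the unnormalized weight for each hypothesis is prior × likelihood:
  program parameter change: 0.27 × 0.30 = 0.081
  operator setup error: 0.43 × 0.66 = 0.2838
  calibration drift: 0.30 × 0.75 = 0.225
The unnormalized weights sum to 0.5898.
P(operator setup error | evidence) = 0.2838 / 0.5898 ≈ 0.481.

0.481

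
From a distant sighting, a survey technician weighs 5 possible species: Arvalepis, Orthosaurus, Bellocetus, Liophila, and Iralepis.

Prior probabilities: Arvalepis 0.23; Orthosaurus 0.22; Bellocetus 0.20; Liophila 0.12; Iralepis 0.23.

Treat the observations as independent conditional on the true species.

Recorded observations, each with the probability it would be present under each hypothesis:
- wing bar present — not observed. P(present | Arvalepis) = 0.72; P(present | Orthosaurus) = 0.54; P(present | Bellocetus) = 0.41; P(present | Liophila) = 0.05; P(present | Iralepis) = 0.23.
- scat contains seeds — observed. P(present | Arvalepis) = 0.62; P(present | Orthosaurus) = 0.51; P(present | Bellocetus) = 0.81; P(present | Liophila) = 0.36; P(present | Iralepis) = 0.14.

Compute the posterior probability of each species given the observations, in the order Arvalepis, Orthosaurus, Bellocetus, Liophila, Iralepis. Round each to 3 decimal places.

0.158, 0.204, 0.378, 0.162, 0.098

For each hypothesis, the unnormalized posterior weight is prior × product of the observation likelihoods (using 1 − P(present | H) for each absent observation):
  Arvalepis: 0.23 × (1 − 0.72) × 0.62 = 0.039928
  Orthosaurus: 0.22 × (1 − 0.54) × 0.51 = 0.051612
  Bellocetus: 0.20 × (1 − 0.41) × 0.81 = 0.09558
  Liophila: 0.12 × (1 − 0.05) × 0.36 = 0.04104
  Iralepis: 0.23 × (1 − 0.23) × 0.14 = 0.024794
The unnormalized weights sum to 0.25295.
P(Arvalepis | evidence) = 0.039928 / 0.25295 ≈ 0.158
P(Orthosaurus | evidence) = 0.051612 / 0.25295 ≈ 0.204
P(Bellocetus | evidence) = 0.09558 / 0.25295 ≈ 0.378
P(Liophila | evidence) = 0.04104 / 0.25295 ≈ 0.162
P(Iralepis | evidence) = 0.024794 / 0.25295 ≈ 0.098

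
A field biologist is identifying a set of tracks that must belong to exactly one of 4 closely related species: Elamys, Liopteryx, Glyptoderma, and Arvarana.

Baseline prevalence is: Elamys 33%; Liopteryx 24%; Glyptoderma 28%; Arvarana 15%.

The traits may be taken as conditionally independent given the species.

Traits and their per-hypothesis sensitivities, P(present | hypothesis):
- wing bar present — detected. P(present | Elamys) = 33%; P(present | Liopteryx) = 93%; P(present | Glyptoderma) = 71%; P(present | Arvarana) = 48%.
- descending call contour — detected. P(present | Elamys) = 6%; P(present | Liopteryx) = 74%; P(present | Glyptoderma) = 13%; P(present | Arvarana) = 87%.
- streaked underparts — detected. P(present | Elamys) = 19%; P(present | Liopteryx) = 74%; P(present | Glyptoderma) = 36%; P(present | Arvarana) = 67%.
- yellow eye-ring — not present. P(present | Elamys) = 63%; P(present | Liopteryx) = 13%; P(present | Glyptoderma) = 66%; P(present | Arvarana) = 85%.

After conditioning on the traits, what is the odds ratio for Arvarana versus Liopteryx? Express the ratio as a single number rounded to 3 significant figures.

Posterior odds equal prior odds times the likelihood ratio; only the two competing hypotheses matter (using 1 − P(present | H) for each absent trait).
  Arvarana: 0.15 × 0.48 × 0.87 × 0.67 × (1 − 0.85) = 0.0062953
  Liopteryx: 0.24 × 0.93 × 0.74 × 0.74 × (1 − 0.13) = 0.10634
Odds(Arvarana : Liopteryx) = 0.0062953 / 0.10634 ≈ 0.0592.

0.0592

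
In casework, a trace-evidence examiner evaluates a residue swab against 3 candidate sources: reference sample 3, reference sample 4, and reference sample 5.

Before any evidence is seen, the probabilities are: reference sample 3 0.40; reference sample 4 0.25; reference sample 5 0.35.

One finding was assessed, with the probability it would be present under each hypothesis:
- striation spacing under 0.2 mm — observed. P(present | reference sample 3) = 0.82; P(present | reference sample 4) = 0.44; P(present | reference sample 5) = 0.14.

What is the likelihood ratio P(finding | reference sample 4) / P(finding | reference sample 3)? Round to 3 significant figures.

Likelihood of this finding under each hypothesis:
  reference sample 4: 0.44
  reference sample 3: 0.82
Bayes factor = 0.44 / 0.82 ≈ 0.537

0.537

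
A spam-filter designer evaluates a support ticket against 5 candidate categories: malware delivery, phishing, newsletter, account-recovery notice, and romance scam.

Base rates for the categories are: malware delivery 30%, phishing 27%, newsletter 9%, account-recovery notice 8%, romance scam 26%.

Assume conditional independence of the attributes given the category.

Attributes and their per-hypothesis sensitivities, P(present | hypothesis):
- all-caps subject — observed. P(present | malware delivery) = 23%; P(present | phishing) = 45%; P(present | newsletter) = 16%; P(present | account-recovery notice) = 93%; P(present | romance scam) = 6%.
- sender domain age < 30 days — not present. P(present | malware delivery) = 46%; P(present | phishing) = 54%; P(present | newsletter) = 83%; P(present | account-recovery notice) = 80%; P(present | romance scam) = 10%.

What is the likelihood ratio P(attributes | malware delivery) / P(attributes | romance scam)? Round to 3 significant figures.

2.30

The Bayes factor is the ratio of the joint likelihoods of the attribute pattern under the two hypotheses (using 1 − P(present | H) for each absent attribute).
  malware delivery: 0.23 × (1 − 0.46) = 0.1242
  romance scam: 0.06 × (1 − 0.10) = 0.054
Bayes factor = 0.1242 / 0.054 ≈ 2.30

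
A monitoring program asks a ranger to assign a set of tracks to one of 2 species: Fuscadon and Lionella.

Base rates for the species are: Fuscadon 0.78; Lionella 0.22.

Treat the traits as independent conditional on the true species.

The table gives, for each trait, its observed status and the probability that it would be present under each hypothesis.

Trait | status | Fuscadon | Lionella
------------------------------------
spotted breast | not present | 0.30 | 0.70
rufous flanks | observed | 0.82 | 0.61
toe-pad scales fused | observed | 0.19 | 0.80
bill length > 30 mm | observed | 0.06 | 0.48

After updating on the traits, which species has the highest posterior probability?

For each hypothesis, the unnormalized posterior weight is prior × product of the trait likelihoods (using 1 − P(present | H) for each absent trait):
  Fuscadon: 0.78 × (1 − 0.30) × 0.82 × 0.19 × 0.06 = 0.005104
  Lionella: 0.22 × (1 − 0.70) × 0.61 × 0.80 × 0.48 = 0.01546
The unnormalized weights sum to 0.020564.
P(Fuscadon | evidence) ≈ 0.005104 / 0.020564 ≈ 0.248
P(Lionella | evidence) ≈ 0.01546 / 0.020564 ≈ 0.752
The largest is 0.752, so Lionella is most probable.

Lionella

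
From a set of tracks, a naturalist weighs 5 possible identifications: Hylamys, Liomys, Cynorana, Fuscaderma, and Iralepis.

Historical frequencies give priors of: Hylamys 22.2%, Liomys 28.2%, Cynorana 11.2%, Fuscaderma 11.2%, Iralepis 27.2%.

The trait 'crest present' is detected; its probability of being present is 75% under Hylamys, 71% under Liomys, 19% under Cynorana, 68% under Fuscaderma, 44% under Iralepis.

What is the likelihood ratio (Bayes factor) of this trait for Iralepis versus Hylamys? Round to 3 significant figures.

0.587

Likelihood of this trait under each hypothesis:
  Iralepis: 0.44
  Hylamys: 0.75
Bayes factor = 0.44 / 0.75 ≈ 0.587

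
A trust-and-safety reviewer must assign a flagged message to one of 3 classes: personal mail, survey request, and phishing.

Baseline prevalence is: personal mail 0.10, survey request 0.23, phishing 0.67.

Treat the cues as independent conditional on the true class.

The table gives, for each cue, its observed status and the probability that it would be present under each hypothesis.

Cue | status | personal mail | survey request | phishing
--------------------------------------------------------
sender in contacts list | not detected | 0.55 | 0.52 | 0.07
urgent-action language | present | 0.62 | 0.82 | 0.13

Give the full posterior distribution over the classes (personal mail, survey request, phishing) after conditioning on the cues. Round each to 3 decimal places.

Multiply each prior by the joint likelihood of the cue pattern (using 1 − P(present | H) for each absent cue):
  personal mail: 0.10 × (1 − 0.55) × 0.62 = 0.0279
  survey request: 0.23 × (1 − 0.52) × 0.82 = 0.090528
  phishing: 0.67 × (1 − 0.07) × 0.13 = 0.081003
Marginal likelihood of the evidence = 0.19943.
P(personal mail | evidence) = 0.0279 / 0.19943 ≈ 0.140
P(survey request | evidence) = 0.090528 / 0.19943 ≈ 0.454
P(phishing | evidence) = 0.081003 / 0.19943 ≈ 0.406

0.140, 0.454, 0.406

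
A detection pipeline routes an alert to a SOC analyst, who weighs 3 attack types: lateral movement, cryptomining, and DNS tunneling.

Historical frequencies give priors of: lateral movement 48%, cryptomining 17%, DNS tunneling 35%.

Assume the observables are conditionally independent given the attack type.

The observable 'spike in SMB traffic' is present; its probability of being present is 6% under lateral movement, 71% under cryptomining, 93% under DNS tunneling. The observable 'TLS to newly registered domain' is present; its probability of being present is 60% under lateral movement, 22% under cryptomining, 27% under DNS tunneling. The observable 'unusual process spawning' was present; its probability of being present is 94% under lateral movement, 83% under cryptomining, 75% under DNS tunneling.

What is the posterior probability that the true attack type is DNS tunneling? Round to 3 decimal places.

0.633

Multiply each prior by the joint likelihood of the observable pattern:
  lateral movement: 0.48 × 0.06 × 0.60 × 0.94 = 0.016243
  cryptomining: 0.17 × 0.71 × 0.22 × 0.83 = 0.02204
  DNS tunneling: 0.35 × 0.93 × 0.27 × 0.75 = 0.065914
The unnormalized weights sum to 0.1042.
P(DNS tunneling | evidence) = 0.065914 / 0.1042 ≈ 0.633.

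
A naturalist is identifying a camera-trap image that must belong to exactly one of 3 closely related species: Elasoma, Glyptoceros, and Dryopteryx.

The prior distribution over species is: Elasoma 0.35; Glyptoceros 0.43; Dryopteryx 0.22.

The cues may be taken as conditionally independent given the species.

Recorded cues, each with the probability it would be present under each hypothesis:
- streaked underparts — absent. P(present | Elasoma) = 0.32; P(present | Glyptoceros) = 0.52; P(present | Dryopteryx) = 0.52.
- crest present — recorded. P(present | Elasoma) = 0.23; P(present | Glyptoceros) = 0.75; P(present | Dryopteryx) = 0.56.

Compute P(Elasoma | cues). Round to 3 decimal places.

For each hypothesis, the unnormalized posterior weight is prior × product of the cue likelihoods (using 1 − P(present | H) for each absent cue):
  Elasoma: 0.35 × (1 − 0.32) × 0.23 = 0.05474
  Glyptoceros: 0.43 × (1 − 0.52) × 0.75 = 0.1548
  Dryopteryx: 0.22 × (1 − 0.52) × 0.56 = 0.059136
The unnormalized weights sum to 0.26868.
P(Elasoma | evidence) = 0.05474 / 0.26868 ≈ 0.204.

0.204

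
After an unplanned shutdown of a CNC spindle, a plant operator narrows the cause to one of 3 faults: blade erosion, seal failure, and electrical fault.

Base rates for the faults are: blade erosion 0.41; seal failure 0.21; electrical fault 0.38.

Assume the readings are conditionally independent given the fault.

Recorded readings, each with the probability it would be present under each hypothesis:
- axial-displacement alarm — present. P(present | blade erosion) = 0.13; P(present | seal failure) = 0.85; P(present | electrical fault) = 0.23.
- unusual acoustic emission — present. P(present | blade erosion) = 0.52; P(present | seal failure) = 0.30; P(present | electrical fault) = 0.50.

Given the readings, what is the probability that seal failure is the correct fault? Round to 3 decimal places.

Multiply each prior by the joint likelihood of the reading pattern:
  blade erosion: 0.41 × 0.13 × 0.52 = 0.027716
  seal failure: 0.21 × 0.85 × 0.30 = 0.05355
  electrical fault: 0.38 × 0.23 × 0.50 = 0.0437
Marginal likelihood of the evidence = 0.12497.
P(seal failure | evidence) = 0.05355 / 0.12497 ≈ 0.429.

0.429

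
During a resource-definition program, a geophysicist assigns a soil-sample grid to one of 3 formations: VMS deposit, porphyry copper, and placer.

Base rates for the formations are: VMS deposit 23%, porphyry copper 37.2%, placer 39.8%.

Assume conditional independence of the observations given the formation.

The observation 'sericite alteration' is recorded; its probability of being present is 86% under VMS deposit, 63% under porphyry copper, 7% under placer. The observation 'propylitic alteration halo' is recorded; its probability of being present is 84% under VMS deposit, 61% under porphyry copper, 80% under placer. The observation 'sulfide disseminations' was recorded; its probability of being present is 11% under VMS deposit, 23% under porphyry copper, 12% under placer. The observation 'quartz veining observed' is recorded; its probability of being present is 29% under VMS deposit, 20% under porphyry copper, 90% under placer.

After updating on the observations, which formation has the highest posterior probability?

By Bayes' rule with conditional independence, the unnormalized weight for each hypothesis is prior × ∏ likelihoods:
  VMS deposit: 0.230 × 0.86 × 0.84 × 0.11 × 0.29 = 0.0053002
  porphyry copper: 0.372 × 0.63 × 0.61 × 0.23 × 0.20 = 0.0065761
  placer: 0.398 × 0.07 × 0.80 × 0.12 × 0.90 = 0.0024071
Normalizing constant Z = 0.0053002 + 0.0065761 + 0.0024071 = 0.014283.
P(VMS deposit | evidence) ≈ 0.0053002 / 0.014283 ≈ 0.371
P(porphyry copper | evidence) ≈ 0.0065761 / 0.014283 ≈ 0.460
P(placer | evidence) ≈ 0.0024071 / 0.014283 ≈ 0.169
The largest is 0.460, so porphyry copper is most probable.

porphyry copper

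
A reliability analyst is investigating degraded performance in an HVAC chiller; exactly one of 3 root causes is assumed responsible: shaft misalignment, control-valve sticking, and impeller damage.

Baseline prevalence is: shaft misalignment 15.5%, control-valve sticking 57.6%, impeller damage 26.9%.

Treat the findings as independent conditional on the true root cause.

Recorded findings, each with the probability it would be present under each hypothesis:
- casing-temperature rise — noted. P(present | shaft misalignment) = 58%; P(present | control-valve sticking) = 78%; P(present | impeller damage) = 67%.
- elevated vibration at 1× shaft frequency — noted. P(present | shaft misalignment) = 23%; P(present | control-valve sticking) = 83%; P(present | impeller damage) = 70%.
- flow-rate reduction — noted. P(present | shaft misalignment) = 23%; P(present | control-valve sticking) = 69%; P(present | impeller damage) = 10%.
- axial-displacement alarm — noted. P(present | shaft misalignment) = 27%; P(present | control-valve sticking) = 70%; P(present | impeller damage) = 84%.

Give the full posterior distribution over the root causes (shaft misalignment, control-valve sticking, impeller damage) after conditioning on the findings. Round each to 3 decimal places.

By Bayes' rule with conditional independence, the unnormalized weight for each hypothesis is prior × ∏ likelihoods:
  shaft misalignment: 0.155 × 0.58 × 0.23 × 0.23 × 0.27 = 0.001284
  control-valve sticking: 0.576 × 0.78 × 0.83 × 0.69 × 0.70 = 0.18011
  impeller damage: 0.269 × 0.67 × 0.70 × 0.10 × 0.84 = 0.010598
Marginal likelihood of the evidence = 0.19199.
P(shaft misalignment | evidence) = 0.001284 / 0.19199 ≈ 0.007
P(control-valve sticking | evidence) = 0.18011 / 0.19199 ≈ 0.938
P(impeller damage | evidence) = 0.010598 / 0.19199 ≈ 0.055

0.007, 0.938, 0.055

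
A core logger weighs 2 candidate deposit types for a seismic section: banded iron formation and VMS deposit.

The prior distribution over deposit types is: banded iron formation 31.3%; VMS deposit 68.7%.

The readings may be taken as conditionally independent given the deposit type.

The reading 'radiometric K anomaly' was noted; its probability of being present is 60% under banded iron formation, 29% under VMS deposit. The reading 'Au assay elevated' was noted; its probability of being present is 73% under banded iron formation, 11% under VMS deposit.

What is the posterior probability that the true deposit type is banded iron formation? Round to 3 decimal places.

For each hypothesis, the unnormalized posterior weight is prior × product of the reading likelihoods:
  banded iron formation: 0.313 × 0.60 × 0.73 = 0.13709
  VMS deposit: 0.687 × 0.29 × 0.11 = 0.021915
Normalizing constant Z = 0.13709 + 0.021915 = 0.15901.
P(banded iron formation | evidence) = 0.13709 / 0.15901 ≈ 0.862.

0.862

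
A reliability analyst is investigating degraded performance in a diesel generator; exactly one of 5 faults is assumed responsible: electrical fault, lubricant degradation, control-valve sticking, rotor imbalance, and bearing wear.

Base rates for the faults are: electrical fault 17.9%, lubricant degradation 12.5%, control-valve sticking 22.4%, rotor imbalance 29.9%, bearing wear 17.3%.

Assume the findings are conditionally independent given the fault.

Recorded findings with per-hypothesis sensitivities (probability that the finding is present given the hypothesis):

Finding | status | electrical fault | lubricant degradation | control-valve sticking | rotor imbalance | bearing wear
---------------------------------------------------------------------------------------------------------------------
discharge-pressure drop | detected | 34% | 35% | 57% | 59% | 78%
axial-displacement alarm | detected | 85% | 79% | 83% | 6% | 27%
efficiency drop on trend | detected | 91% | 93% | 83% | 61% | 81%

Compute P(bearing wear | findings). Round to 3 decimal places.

For each hypothesis, the unnormalized posterior weight is prior × product of the finding likelihoods:
  electrical fault: 0.179 × 0.34 × 0.85 × 0.91 = 0.047075
  lubricant degradation: 0.125 × 0.35 × 0.79 × 0.93 = 0.032143
  control-valve sticking: 0.224 × 0.57 × 0.83 × 0.83 = 0.087959
  rotor imbalance: 0.299 × 0.59 × 0.06 × 0.61 = 0.0064566
  bearing wear: 0.173 × 0.78 × 0.27 × 0.81 = 0.029511
Normalizing constant Z = 0.047075 + 0.032143 + 0.087959 + 0.0064566 + 0.029511 = 0.20315.
P(bearing wear | evidence) = 0.029511 / 0.20315 ≈ 0.145.

0.145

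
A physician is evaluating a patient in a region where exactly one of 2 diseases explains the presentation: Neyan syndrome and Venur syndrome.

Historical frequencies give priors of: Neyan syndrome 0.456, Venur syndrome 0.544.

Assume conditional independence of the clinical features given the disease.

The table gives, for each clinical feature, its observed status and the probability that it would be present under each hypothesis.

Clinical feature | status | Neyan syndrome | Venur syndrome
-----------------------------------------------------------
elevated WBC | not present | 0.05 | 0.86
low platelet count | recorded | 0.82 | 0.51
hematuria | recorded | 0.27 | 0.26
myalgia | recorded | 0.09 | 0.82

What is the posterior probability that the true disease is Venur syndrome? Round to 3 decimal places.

0.490

Multiply each prior by the joint likelihood of the clinical feature pattern (using 1 − P(present | H) for each absent clinical feature):
  Neyan syndrome: 0.456 × (1 − 0.05) × 0.82 × 0.27 × 0.09 = 0.0086319
  Venur syndrome: 0.544 × (1 − 0.86) × 0.51 × 0.26 × 0.82 = 0.008281
Normalizing constant Z = 0.0086319 + 0.008281 = 0.016913.
P(Venur syndrome | evidence) = 0.008281 / 0.016913 ≈ 0.490.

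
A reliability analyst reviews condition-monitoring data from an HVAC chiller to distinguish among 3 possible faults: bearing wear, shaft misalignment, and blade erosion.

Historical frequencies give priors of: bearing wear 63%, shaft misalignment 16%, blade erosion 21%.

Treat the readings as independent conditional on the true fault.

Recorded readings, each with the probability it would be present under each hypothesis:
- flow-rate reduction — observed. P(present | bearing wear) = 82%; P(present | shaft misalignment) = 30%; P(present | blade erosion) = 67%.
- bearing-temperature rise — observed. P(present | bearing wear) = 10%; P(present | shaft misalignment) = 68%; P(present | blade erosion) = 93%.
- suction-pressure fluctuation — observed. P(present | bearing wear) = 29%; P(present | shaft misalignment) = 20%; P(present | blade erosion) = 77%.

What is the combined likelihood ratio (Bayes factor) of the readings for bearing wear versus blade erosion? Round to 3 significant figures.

Take the product of per-reading likelihoods under each hypothesis, then divide.
  bearing wear: 0.82 × 0.10 × 0.29 = 0.02378
  blade erosion: 0.67 × 0.93 × 0.77 = 0.47979
Bayes factor = 0.02378 / 0.47979 ≈ 0.0496

0.0496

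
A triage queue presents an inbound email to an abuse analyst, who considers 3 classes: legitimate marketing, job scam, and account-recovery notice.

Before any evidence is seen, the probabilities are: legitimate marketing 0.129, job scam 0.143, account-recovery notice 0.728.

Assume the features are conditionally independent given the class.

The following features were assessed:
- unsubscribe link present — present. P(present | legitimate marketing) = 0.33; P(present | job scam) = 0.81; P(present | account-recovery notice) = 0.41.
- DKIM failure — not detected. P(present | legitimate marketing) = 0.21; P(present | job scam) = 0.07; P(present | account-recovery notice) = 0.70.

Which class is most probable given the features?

By Bayes' rule with conditional independence, the unnormalized weight for each hypothesis is prior × ∏ likelihoods (using 1 − P(present | H) for each absent feature):
  legitimate marketing: 0.129 × 0.33 × (1 − 0.21) = 0.03363
  job scam: 0.143 × 0.81 × (1 − 0.07) = 0.10772
  account-recovery notice: 0.728 × 0.41 × (1 − 0.70) = 0.089544
Normalizing constant Z = 0.03363 + 0.10772 + 0.089544 = 0.2309.
P(legitimate marketing | evidence) ≈ 0.03363 / 0.2309 ≈ 0.146
P(job scam | evidence) ≈ 0.10772 / 0.2309 ≈ 0.467
P(account-recovery notice | evidence) ≈ 0.089544 / 0.2309 ≈ 0.388
The largest is 0.467, so job scam is most probable.

job scam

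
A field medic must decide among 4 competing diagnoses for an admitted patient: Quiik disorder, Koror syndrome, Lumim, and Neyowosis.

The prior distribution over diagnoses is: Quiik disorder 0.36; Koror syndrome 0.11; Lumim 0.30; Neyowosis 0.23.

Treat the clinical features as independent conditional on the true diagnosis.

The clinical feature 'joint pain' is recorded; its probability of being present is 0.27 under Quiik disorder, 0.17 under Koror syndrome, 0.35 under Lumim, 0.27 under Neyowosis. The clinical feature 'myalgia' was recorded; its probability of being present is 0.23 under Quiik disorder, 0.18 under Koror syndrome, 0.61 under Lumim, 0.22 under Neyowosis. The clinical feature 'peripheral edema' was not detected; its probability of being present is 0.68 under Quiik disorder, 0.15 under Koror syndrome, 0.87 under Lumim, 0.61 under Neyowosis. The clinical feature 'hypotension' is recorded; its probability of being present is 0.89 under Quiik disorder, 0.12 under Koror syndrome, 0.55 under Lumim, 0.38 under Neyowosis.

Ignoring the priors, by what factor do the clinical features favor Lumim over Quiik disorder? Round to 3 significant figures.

0.863

Joint likelihood of the clinical feature pattern under each hypothesis (using 1 − P(present | H) for each absent clinical feature):
  Lumim: 0.35 × 0.61 × (1 − 0.87) × 0.55 = 0.015265
  Quiik disorder: 0.27 × 0.23 × (1 − 0.68) × 0.89 = 0.017686
Bayes factor = 0.015265 / 0.017686 ≈ 0.863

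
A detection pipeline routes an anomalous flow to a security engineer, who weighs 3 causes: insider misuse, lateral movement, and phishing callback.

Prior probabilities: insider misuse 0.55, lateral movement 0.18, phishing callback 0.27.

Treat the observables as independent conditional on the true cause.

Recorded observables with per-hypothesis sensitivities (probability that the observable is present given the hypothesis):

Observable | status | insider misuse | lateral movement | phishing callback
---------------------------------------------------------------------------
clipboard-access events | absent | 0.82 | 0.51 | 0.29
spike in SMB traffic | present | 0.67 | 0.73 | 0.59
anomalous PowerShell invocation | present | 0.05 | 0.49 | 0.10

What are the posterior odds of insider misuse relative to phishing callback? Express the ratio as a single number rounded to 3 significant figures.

0.293

Posterior odds equal prior odds times the likelihood ratio; only the two competing hypotheses matter (using 1 − P(present | H) for each absent observable).
  insider misuse: 0.55 × (1 − 0.82) × 0.67 × 0.05 = 0.0033165
  phishing callback: 0.27 × (1 − 0.29) × 0.59 × 0.10 = 0.01131
Posterior odds = 0.0033165 / 0.01131 ≈ 0.293.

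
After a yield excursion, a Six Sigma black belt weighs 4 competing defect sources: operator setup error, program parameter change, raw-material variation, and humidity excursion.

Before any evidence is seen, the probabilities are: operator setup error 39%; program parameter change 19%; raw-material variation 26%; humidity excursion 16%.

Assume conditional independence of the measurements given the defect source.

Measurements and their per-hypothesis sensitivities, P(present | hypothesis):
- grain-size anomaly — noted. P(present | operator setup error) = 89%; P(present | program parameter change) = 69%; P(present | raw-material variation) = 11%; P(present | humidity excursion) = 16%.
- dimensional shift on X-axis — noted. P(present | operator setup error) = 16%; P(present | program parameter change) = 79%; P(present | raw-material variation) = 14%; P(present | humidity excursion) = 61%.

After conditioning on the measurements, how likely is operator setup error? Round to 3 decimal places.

0.311

For each hypothesis, the unnormalized posterior weight is prior × product of the measurement likelihoods:
  operator setup error: 0.39 × 0.89 × 0.16 = 0.055536
  program parameter change: 0.19 × 0.69 × 0.79 = 0.10357
  raw-material variation: 0.26 × 0.11 × 0.14 = 0.004004
  humidity excursion: 0.16 × 0.16 × 0.61 = 0.015616
Normalizing constant Z = 0.055536 + 0.10357 + 0.004004 + 0.015616 = 0.17872.
P(operator setup error | evidence) = 0.055536 / 0.17872 ≈ 0.311.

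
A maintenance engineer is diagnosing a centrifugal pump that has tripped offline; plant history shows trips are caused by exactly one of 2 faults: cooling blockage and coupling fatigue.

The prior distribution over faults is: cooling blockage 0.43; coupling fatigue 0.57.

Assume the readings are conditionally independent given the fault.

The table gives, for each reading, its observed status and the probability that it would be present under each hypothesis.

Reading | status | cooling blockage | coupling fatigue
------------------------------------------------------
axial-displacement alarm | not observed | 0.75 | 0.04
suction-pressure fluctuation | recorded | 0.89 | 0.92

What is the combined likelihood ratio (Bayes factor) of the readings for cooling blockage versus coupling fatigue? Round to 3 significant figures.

Joint likelihood of the reading pattern under each hypothesis (using 1 − P(present | H) for each absent reading):
  cooling blockage: (1 − 0.75) × 0.89 = 0.2225
  coupling fatigue: (1 − 0.04) × 0.92 = 0.8832
Bayes factor = 0.2225 / 0.8832 ≈ 0.252

0.252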